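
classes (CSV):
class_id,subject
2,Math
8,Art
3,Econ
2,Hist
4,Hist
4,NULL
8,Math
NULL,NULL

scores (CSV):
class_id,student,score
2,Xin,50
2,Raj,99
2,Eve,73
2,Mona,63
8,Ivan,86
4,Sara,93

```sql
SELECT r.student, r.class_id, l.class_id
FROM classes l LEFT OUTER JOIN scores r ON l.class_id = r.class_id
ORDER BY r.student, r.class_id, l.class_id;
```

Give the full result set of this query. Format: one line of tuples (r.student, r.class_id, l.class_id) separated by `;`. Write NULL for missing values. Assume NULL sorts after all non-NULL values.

(Eve, 2, 2); (Eve, 2, 2); (Ivan, 8, 8); (Ivan, 8, 8); (Mona, 2, 2); (Mona, 2, 2); (Raj, 2, 2); (Raj, 2, 2); (Sara, 4, 4); (Sara, 4, 4); (Xin, 2, 2); (Xin, 2, 2); (NULL, NULL, 3); (NULL, NULL, NULL)

LEFT JOIN keeps every row from `classes`; unmatched rows get NULL for `scores`'s columns.
Matching on l.class_id = r.class_id. A NULL in a compared column never satisfies the condition.
- l[0] class_id=2 → 4 match(es) in r → 4 row(s).
- l[1] class_id=8 → 1 match(es) in r → 1 row(s).
- l[2] class_id=3 → no match; kept with NULLs on the r side.
- l[3] class_id=2 → 4 match(es) in r → 4 row(s).
- l[4] class_id=4 → 1 match(es) in r → 1 row(s).
- l[5] class_id=4 → 1 match(es) in r → 1 row(s).
- l[6] class_id=8 → 1 match(es) in r → 1 row(s).
- l[7] class_id=NULL → no match; kept with NULLs on the r side.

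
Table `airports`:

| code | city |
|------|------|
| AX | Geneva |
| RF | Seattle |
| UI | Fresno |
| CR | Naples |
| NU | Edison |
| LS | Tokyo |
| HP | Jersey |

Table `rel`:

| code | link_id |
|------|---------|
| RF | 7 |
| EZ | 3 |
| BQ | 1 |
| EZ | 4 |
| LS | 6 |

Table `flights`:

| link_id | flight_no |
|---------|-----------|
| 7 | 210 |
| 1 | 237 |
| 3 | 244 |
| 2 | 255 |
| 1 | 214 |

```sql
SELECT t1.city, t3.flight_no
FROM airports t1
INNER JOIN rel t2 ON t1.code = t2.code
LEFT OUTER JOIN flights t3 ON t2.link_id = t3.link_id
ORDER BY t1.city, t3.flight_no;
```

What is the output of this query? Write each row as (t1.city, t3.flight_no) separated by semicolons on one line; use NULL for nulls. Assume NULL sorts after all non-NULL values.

(Seattle, 210); (Tokyo, NULL)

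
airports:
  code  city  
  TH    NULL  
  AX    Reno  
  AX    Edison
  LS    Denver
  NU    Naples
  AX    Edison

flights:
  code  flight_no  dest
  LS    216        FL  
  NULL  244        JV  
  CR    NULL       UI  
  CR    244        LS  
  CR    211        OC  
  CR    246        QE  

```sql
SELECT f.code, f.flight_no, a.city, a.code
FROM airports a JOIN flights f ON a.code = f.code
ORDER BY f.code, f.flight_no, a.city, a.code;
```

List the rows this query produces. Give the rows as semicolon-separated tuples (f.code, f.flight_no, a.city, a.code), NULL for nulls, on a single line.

(LS, 216, Denver, LS)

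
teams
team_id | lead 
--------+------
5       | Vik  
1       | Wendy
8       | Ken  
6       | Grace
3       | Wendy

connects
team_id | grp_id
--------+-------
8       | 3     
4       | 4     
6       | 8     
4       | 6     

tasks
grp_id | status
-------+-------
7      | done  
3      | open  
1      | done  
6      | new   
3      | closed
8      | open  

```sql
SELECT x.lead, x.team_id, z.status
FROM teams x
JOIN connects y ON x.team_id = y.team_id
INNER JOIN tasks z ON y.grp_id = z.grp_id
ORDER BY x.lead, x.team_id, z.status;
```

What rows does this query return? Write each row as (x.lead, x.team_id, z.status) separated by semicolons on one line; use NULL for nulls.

Step 1 — x INNER JOIN y on team_id → 2 row(s).
Then INNER JOIN `tasks z` on grp_id: keep only rows whose y.grp_id appears in z.

(Grace, 6, open); (Ken, 8, closed); (Ken, 8, open)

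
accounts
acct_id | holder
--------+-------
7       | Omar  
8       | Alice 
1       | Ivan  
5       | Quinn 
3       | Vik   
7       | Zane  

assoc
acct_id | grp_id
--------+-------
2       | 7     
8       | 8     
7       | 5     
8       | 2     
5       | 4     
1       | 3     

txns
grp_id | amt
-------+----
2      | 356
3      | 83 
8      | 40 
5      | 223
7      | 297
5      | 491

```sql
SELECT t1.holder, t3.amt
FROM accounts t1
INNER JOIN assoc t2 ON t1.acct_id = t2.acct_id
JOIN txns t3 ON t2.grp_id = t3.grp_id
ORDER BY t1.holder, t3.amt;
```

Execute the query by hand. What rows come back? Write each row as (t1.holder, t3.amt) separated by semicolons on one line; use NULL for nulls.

(Alice, 40); (Alice, 356); (Ivan, 83); (Omar, 223); (Omar, 491); (Zane, 223); (Zane, 491)

Step 1 — t1 INNER JOIN t2 on acct_id → 6 row(s).
Then INNER JOIN `txns t3` on grp_id: keep only rows whose t2.grp_id appears in t3.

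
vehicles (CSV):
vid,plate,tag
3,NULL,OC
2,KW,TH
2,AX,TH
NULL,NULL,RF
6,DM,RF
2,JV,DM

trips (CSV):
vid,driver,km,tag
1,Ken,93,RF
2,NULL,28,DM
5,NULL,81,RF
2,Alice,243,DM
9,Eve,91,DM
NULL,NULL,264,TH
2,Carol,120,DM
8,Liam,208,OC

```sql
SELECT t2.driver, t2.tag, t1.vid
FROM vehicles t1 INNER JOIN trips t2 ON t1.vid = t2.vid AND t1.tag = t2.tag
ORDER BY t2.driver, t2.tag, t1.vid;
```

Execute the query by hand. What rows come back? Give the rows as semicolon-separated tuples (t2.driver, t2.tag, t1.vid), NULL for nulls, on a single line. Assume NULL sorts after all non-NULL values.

INNER JOIN keeps only pairs where the ON condition holds.
Matching on t1.vid = t2.vid AND t1.tag = t2.tag. A NULL in a compared column never satisfies the condition.
- t1 (vid=3, tag=OC) has no partner → excluded.
- t1 (vid=2, tag=TH) has no partner → excluded.
- t1 (vid=2, tag=TH) has no partner → excluded.
- t1 (vid=NULL, tag=RF) has no partner → excluded.
- t1 (vid=6, tag=RF) has no partner → excluded.
- t1 (vid=2, tag=DM) pairs with 3 row(s) of t2.
After projecting and ordering:
t2.driver | t2.tag | t1.vid
Alice | DM | 2
Carol | DM | 2
NULL | DM | 2

(Alice, DM, 2); (Carol, DM, 2); (NULL, DM, 2)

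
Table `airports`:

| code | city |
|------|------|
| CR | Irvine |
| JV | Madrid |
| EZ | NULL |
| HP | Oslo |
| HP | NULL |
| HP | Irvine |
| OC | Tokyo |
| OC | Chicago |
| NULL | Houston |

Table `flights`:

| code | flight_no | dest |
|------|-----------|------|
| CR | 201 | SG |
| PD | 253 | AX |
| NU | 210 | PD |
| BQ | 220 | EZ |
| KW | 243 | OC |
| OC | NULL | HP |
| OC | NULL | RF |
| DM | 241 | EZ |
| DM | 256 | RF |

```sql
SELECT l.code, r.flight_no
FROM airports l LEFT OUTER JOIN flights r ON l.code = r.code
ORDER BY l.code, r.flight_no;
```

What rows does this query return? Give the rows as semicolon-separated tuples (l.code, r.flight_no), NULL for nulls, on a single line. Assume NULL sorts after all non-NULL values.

LEFT JOIN keeps every row from `airports`; unmatched rows get NULL for `flights`'s columns.
Matching on l.code = r.code. A NULL in a compared column never satisfies the condition.
Matched pairs: 5; unmatched l rows kept: 6.

(CR, 201); (EZ, NULL); (HP, NULL); (HP, NULL); (HP, NULL); (JV, NULL); (OC, NULL); (OC, NULL); (OC, NULL); (OC, NULL); (NULL, NULL)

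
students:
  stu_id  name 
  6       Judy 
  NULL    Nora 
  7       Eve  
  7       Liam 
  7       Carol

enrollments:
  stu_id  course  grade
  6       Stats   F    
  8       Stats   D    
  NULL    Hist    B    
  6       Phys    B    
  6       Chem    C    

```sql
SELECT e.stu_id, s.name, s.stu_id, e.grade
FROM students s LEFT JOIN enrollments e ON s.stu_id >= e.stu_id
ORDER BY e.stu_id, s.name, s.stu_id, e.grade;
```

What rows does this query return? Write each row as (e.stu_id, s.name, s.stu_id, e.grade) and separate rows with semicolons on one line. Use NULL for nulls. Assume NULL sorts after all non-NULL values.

LEFT JOIN keeps every row from `students`; unmatched rows get NULL for `enrollments`'s columns.
Matching on s.stu_id >= e.stu_id. A NULL in a compared column never satisfies the condition.
- s (stu_id=6) pairs with 3 row(s) of e.
- s (stu_id=NULL) has no partner → padded with NULL.
- s (stu_id=7) pairs with 3 row(s) of e.
- s (stu_id=7) pairs with 3 row(s) of e.
- s (stu_id=7) pairs with 3 row(s) of e.

(6, Carol, 7, B); (6, Carol, 7, C); (6, Carol, 7, F); (6, Eve, 7, B); (6, Eve, 7, C); (6, Eve, 7, F); (6, Judy, 6, B); (6, Judy, 6, C); (6, Judy, 6, F); (6, Liam, 7, B); (6, Liam, 7, C); (6, Liam, 7, F); (NULL, Nora, NULL, NULL)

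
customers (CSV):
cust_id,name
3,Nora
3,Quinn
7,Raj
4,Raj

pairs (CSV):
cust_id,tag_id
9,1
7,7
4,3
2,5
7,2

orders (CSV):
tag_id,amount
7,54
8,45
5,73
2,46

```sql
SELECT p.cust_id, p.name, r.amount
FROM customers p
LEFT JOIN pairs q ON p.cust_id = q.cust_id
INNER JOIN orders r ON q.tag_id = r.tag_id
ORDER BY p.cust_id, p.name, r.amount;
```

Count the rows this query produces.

Step 1 — p LEFT JOIN q on cust_id → 5 row(s).
Then INNER JOIN `orders r` on tag_id: keep only rows whose q.tag_id appears in r.
Result: 2 row(s).

2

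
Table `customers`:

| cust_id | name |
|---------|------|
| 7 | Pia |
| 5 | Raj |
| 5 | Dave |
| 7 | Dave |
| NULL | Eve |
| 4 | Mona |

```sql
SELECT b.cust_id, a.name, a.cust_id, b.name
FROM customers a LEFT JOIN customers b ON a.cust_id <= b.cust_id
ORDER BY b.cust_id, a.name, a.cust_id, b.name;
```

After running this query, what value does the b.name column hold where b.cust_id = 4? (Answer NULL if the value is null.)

LEFT JOIN keeps every row from `customers a`; unmatched rows get NULL for `customers b`'s columns.
Matching on a.cust_id <= b.cust_id. A NULL in a compared column never satisfies the condition.
Matched pairs: 17; unmatched a rows kept: 1.

Mona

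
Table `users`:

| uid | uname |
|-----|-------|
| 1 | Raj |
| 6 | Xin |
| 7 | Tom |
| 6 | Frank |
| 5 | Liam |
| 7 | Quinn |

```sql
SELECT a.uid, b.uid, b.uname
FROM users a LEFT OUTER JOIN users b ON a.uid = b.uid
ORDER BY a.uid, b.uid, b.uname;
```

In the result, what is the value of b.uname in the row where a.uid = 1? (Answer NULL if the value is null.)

LEFT JOIN keeps every row from `users a`; unmatched rows get NULL for `users b`'s columns.
Matching on a.uid = b.uid.
- uid=1: 1 matching b row(s), so 1 row(s) emitted.
- uid=6: 2 matching b row(s), so 2 row(s) emitted.
- uid=7: 2 matching b row(s), so 2 row(s) emitted.
- uid=6: 2 matching b row(s), so 2 row(s) emitted.
- uid=5: 1 matching b row(s), so 1 row(s) emitted.
- uid=7: 2 matching b row(s), so 2 row(s) emitted.

Raj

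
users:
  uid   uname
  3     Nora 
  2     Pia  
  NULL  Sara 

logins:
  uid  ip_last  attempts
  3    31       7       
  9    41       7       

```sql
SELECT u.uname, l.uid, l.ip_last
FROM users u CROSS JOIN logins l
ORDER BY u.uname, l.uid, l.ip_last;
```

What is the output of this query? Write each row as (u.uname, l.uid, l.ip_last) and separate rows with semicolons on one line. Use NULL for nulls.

(Nora, 3, 31); (Nora, 9, 41); (Pia, 3, 31); (Pia, 9, 41); (Sara, 3, 31); (Sara, 9, 41)

CROSS JOIN pairs every row of `users` with every row of `logins`: 3 × 2 = 6 rows.
After projecting and ordering:
u.uname | l.uid | l.ip_last
Nora | 3 | 31
Nora | 9 | 41
Pia | 3 | 31
Pia | 9 | 41
Sara | 3 | 31
Sara | 9 | 41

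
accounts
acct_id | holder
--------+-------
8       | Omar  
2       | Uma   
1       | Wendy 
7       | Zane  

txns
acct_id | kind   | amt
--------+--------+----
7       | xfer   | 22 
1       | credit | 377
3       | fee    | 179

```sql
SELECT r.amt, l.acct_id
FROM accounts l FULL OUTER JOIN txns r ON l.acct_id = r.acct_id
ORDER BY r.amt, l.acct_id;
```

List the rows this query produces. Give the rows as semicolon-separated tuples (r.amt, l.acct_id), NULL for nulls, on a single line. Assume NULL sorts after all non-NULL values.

FULL OUTER JOIN keeps every row from both sides; unmatched rows get NULL for the other side's columns.
Matching on l.acct_id = r.acct_id.
Matched pairs: 2; unmatched l rows kept: 2; unmatched r rows kept: 1.

(22, 7); (179, NULL); (377, 1); (NULL, 2); (NULL, 8)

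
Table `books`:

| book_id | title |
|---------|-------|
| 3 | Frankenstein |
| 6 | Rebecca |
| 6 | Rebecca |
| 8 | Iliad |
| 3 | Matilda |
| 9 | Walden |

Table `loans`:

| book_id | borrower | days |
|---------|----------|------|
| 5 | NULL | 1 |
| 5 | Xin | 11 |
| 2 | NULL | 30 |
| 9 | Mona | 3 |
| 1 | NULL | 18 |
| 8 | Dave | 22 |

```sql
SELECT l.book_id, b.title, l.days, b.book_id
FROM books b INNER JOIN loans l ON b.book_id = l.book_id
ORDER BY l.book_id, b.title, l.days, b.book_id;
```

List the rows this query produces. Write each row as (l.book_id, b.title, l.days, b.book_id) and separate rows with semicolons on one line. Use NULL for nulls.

(8, Iliad, 22, 8); (9, Walden, 3, 9)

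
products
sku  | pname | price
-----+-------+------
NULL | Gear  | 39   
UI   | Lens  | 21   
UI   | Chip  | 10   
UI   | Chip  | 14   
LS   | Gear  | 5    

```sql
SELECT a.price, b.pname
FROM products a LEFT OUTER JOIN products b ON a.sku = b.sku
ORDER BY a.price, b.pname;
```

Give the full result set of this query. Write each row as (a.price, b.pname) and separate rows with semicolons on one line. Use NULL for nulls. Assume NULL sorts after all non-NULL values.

(5, Gear); (10, Chip); (10, Chip); (10, Lens); (14, Chip); (14, Chip); (14, Lens); (21, Chip); (21, Chip); (21, Lens); (39, NULL)

LEFT JOIN keeps every row from `products a`; unmatched rows get NULL for `products b`'s columns.
Matching on a.sku = b.sku. A NULL in a compared column never satisfies the condition.
- sku=NULL: no b row matches, row kept with b columns NULL.
- sku=UI: 3 matching b row(s), so 3 row(s) emitted.
- sku=UI: 3 matching b row(s), so 3 row(s) emitted.
- sku=UI: 3 matching b row(s), so 3 row(s) emitted.
- sku=LS: 1 matching b row(s), so 1 row(s) emitted.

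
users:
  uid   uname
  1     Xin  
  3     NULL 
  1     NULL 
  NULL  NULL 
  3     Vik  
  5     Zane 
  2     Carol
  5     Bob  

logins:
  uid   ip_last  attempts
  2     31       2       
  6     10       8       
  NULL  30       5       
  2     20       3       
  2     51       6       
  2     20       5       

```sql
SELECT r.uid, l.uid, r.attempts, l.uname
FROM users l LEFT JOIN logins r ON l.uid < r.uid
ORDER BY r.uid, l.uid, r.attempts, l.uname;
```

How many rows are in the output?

LEFT JOIN keeps every row from `users`; unmatched rows get NULL for `logins`'s columns.
Matching on l.uid < r.uid. A NULL in a compared column never satisfies the condition.
- l (uid=1) pairs with 5 row(s) of r.
- l (uid=3) pairs with 1 row(s) of r.
- l (uid=1) pairs with 5 row(s) of r.
- l (uid=NULL) has no partner → padded with NULL.
- l (uid=3) pairs with 1 row(s) of r.
- l (uid=5) pairs with 1 row(s) of r.
- l (uid=2) pairs with 1 row(s) of r.
- l (uid=5) pairs with 1 row(s) of r.
Total: 15 matched + 1 padded = 16 rows.

16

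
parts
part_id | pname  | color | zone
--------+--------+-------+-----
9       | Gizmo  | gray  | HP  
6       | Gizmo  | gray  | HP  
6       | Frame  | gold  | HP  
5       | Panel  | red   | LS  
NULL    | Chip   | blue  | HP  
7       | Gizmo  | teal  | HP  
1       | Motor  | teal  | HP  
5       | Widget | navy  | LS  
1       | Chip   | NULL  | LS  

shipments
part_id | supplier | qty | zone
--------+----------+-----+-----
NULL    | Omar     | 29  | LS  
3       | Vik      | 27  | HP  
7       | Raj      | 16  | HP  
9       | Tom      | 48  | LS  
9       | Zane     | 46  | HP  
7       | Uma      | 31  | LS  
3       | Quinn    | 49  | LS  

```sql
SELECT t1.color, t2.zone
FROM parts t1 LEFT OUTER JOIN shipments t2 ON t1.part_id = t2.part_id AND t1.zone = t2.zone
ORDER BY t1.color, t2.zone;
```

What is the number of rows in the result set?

LEFT JOIN keeps every row from `parts`; unmatched rows get NULL for `shipments`'s columns.
Matching on t1.part_id = t2.part_id AND t1.zone = t2.zone. A NULL in a compared column never satisfies the condition.
- t1[0] part_id=9, zone=HP → 1 match(es) in t2 → 1 row(s).
- t1[1] part_id=6, zone=HP → no match; kept with NULLs on the t2 side.
- t1[2] part_id=6, zone=HP → no match; kept with NULLs on the t2 side.
- t1[3] part_id=5, zone=LS → no match; kept with NULLs on the t2 side.
- t1[4] part_id=NULL, zone=HP → no match; kept with NULLs on the t2 side.
- t1[5] part_id=7, zone=HP → 1 match(es) in t2 → 1 row(s).
- t1[6] part_id=1, zone=HP → no match; kept with NULLs on the t2 side.
- t1[7] part_id=5, zone=LS → no match; kept with NULLs on the t2 side.
- t1[8] part_id=1, zone=LS → no match; kept with NULLs on the t2 side.
Total: 2 matched + 7 padded = 9 rows.

9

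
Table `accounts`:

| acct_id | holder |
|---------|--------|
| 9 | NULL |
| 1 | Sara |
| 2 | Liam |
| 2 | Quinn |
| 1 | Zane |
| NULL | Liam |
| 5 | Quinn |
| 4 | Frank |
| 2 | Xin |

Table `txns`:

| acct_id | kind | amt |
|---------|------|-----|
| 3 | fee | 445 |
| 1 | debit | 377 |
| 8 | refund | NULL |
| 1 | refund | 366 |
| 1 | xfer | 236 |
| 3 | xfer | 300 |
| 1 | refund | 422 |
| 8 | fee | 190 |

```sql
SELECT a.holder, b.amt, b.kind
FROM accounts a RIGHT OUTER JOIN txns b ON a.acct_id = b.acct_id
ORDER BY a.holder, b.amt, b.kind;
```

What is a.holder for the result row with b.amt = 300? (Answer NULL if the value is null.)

NULL

RIGHT JOIN keeps every row from `txns`; unmatched rows get NULL for `accounts`'s columns.
Matching on a.acct_id = b.acct_id. A NULL in a compared column never satisfies the condition.
- a (acct_id=9) has no partner in b.
- a (acct_id=1) pairs with 4 row(s) of b.
- a (acct_id=2) has no partner in b.
- a (acct_id=2) has no partner in b.
- a (acct_id=1) pairs with 4 row(s) of b.
- a (acct_id=NULL) has no partner in b.
- a (acct_id=5) has no partner in b.
- a (acct_id=4) has no partner in b.
- a (acct_id=2) has no partner in b.
- 4 row(s) from b found no a partner → padded with NULL.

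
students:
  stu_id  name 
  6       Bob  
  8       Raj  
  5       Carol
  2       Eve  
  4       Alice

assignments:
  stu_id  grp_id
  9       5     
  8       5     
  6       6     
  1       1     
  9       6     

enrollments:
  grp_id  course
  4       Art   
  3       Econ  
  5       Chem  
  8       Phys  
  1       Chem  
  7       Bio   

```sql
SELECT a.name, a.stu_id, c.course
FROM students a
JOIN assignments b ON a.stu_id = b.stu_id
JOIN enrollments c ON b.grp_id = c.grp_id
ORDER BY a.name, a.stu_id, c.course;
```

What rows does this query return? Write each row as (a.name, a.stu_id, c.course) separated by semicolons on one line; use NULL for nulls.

Step 1 — a INNER JOIN b on stu_id → 2 row(s).
Then INNER JOIN `enrollments c` on grp_id: keep only rows whose b.grp_id appears in c.

(Raj, 8, Chem)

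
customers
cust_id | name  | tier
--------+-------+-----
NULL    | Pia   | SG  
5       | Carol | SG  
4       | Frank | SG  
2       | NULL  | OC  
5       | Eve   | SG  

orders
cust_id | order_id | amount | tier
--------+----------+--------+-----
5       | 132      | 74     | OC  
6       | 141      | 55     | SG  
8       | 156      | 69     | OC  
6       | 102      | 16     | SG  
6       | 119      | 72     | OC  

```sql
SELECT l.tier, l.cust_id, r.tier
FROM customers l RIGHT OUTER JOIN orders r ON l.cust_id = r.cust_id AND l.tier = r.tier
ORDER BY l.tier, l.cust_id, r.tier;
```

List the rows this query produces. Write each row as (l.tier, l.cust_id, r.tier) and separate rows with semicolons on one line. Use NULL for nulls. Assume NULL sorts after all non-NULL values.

(NULL, NULL, OC); (NULL, NULL, OC); (NULL, NULL, OC); (NULL, NULL, SG); (NULL, NULL, SG)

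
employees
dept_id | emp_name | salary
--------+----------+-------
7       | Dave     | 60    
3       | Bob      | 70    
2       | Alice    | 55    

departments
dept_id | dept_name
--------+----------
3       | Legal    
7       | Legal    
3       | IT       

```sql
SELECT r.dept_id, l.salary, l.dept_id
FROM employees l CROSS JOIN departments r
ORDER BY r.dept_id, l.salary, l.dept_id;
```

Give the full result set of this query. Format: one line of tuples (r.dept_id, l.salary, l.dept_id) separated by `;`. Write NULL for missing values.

CROSS JOIN pairs every row of `employees` with every row of `departments`: 3 × 3 = 9 rows.

(3, 55, 2); (3, 55, 2); (3, 60, 7); (3, 60, 7); (3, 70, 3); (3, 70, 3); (7, 55, 2); (7, 60, 7); (7, 70, 3)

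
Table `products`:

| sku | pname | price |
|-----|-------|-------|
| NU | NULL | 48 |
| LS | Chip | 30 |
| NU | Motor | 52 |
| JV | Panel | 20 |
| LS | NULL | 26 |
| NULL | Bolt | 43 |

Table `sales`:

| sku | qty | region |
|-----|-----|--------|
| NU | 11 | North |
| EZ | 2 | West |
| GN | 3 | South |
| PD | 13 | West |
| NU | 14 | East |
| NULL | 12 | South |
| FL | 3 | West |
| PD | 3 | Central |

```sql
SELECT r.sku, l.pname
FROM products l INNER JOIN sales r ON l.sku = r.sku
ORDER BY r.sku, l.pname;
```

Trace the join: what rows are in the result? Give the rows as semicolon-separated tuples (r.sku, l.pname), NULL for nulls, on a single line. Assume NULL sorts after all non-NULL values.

(NU, Motor); (NU, Motor); (NU, NULL); (NU, NULL)

INNER JOIN keeps only pairs where the ON condition holds.
Matching on l.sku = r.sku. A NULL in a compared column never satisfies the condition.
Matched pairs: 4.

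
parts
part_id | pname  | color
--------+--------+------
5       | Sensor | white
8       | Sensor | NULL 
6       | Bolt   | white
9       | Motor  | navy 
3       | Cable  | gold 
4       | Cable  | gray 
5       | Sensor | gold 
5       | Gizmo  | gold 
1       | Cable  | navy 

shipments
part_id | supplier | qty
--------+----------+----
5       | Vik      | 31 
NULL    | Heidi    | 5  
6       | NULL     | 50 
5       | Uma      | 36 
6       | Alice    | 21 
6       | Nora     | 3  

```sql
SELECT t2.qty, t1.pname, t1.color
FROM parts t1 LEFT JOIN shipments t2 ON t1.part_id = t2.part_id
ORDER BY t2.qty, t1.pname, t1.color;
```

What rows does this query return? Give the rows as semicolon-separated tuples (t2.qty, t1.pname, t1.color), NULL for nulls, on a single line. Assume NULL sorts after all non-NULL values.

(3, Bolt, white); (21, Bolt, white); (31, Gizmo, gold); (31, Sensor, gold); (31, Sensor, white); (36, Gizmo, gold); (36, Sensor, gold); (36, Sensor, white); (50, Bolt, white); (NULL, Cable, gold); (NULL, Cable, gray); (NULL, Cable, navy); (NULL, Motor, navy); (NULL, Sensor, NULL)

LEFT JOIN keeps every row from `parts`; unmatched rows get NULL for `shipments`'s columns.
Matching on t1.part_id = t2.part_id. A NULL in a compared column never satisfies the condition.
Matched pairs: 9; unmatched t1 rows kept: 5.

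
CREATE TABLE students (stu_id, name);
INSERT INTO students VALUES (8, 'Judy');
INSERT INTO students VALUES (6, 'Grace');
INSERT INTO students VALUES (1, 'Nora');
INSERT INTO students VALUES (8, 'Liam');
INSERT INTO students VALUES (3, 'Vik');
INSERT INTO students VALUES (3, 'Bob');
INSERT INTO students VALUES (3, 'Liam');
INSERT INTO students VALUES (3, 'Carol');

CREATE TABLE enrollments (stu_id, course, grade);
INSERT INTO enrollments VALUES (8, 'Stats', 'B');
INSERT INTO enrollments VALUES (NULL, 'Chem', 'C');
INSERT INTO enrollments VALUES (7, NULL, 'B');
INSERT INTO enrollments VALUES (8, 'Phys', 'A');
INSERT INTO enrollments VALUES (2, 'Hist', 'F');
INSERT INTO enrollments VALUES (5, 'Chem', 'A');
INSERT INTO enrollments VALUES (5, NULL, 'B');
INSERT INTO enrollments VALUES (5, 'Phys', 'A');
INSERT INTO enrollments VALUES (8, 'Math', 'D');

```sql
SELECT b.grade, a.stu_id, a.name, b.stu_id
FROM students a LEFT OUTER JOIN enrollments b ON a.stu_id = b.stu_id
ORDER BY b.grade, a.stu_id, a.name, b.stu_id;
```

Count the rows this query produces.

12

LEFT JOIN keeps every row from `students`; unmatched rows get NULL for `enrollments`'s columns.
Matching on a.stu_id = b.stu_id. A NULL in a compared column never satisfies the condition.
Matched pairs: 6; unmatched a rows kept: 6.
Total: 6 matched + 6 padded = 12 rows.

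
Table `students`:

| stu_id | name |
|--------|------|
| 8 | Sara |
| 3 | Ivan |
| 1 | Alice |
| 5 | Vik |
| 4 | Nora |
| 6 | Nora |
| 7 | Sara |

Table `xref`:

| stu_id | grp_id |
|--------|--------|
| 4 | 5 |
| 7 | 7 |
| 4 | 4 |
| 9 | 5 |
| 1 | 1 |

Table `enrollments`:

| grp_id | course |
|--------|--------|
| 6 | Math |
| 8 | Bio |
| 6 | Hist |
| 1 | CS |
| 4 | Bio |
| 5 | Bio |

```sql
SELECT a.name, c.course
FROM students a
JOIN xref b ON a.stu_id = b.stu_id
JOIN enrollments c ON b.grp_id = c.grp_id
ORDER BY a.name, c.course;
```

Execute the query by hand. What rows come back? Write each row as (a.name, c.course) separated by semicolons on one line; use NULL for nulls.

(Alice, CS); (Nora, Bio); (Nora, Bio)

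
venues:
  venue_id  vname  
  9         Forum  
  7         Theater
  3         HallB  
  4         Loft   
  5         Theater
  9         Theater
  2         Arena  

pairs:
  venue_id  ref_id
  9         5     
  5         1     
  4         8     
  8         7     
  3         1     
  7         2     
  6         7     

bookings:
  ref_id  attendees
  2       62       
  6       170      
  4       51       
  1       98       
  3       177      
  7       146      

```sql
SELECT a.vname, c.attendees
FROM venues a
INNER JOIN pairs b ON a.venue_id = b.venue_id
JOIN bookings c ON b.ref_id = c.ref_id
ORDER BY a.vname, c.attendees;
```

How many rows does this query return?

Step 1 — a INNER JOIN b on venue_id → 6 row(s).
Then INNER JOIN `bookings c` on ref_id: keep only rows whose b.ref_id appears in c.
Result: 3 row(s).

3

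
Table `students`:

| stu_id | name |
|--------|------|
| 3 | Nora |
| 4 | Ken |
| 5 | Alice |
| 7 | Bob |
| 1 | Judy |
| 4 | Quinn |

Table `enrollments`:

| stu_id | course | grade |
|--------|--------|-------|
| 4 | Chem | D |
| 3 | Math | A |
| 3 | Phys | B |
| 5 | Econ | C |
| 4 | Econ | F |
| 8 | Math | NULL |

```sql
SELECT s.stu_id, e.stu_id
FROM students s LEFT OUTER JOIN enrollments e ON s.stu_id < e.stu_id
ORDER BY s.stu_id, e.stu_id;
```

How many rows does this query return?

16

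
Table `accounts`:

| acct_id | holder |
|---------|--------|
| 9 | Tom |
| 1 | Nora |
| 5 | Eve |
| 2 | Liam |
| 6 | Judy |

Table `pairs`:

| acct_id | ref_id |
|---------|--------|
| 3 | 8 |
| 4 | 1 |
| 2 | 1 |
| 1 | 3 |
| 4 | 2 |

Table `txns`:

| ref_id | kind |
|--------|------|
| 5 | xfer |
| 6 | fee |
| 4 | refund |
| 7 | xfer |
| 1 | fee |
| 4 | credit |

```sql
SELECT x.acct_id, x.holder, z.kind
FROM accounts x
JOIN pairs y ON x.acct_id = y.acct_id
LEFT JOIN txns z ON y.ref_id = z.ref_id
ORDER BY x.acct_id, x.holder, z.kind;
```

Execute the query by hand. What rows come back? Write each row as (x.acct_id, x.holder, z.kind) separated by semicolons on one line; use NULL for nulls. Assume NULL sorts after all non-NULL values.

(1, Nora, NULL); (2, Liam, fee)

Step 1 — x INNER JOIN y on acct_id → 2 row(s).
Then LEFT JOIN `txns z` on ref_id: each of those 2 rows is kept; rows whose y.ref_id has no match in z get NULL for z's columns.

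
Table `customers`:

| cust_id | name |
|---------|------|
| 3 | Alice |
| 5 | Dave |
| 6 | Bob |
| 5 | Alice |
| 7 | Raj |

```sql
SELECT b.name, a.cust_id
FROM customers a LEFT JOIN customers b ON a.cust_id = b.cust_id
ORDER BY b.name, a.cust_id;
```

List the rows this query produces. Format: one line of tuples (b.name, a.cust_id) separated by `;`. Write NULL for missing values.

(Alice, 3); (Alice, 5); (Alice, 5); (Bob, 6); (Dave, 5); (Dave, 5); (Raj, 7)

LEFT JOIN keeps every row from `customers a`; unmatched rows get NULL for `customers b`'s columns.
Matching on a.cust_id = b.cust_id.
- cust_id=3: 1 matching b row(s), so 1 row(s) emitted.
- cust_id=5: 2 matching b row(s), so 2 row(s) emitted.
- cust_id=6: 1 matching b row(s), so 1 row(s) emitted.
- cust_id=5: 2 matching b row(s), so 2 row(s) emitted.
- cust_id=7: 1 matching b row(s), so 1 row(s) emitted.
After projecting and ordering:
b.name | a.cust_id
Alice | 3
Alice | 5
Alice | 5
Bob | 6
Dave | 5
Dave | 5
Raj | 7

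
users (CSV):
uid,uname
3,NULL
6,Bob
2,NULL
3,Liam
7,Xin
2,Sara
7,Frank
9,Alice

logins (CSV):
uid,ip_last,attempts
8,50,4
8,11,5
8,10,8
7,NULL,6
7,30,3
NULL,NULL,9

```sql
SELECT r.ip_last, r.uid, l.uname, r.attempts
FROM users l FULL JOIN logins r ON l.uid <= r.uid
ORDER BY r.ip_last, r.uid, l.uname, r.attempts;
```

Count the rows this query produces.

FULL OUTER JOIN keeps every row from both sides; unmatched rows get NULL for the other side's columns.
Matching on l.uid <= r.uid. A NULL in a compared column never satisfies the condition.
- l (uid=3) pairs with 5 row(s) of r.
- l (uid=6) pairs with 5 row(s) of r.
- l (uid=2) pairs with 5 row(s) of r.
- l (uid=3) pairs with 5 row(s) of r.
- l (uid=7) pairs with 5 row(s) of r.
- l (uid=2) pairs with 5 row(s) of r.
- l (uid=7) pairs with 5 row(s) of r.
- l (uid=9) has no partner → padded with NULL.
- plus 1 unmatched r row(s), each kept with NULL l columns.
Total: 35 matched + 2 padded = 37 rows.

37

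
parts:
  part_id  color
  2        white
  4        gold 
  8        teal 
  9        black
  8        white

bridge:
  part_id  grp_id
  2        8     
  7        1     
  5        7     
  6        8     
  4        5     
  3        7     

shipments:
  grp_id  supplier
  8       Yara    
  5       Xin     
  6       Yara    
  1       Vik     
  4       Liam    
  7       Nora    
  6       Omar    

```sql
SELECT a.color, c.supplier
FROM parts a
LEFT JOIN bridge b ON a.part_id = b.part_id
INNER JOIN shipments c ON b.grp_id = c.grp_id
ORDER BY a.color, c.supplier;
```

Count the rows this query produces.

Step 1 — a LEFT JOIN b on part_id → 5 row(s).
Then INNER JOIN `shipments c` on grp_id: keep only rows whose b.grp_id appears in c.
Result: 2 row(s).

2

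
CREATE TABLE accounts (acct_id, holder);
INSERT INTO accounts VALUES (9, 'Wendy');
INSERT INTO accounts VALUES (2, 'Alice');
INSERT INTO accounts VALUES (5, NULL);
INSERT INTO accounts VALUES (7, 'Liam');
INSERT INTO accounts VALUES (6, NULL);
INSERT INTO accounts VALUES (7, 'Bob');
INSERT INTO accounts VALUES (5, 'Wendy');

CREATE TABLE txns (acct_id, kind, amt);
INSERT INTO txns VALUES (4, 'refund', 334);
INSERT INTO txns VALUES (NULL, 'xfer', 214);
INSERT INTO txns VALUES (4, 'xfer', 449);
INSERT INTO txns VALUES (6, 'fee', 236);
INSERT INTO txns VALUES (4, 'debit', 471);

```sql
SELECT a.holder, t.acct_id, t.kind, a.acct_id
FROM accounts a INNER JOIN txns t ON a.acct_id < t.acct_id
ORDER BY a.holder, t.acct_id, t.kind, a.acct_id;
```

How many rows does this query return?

6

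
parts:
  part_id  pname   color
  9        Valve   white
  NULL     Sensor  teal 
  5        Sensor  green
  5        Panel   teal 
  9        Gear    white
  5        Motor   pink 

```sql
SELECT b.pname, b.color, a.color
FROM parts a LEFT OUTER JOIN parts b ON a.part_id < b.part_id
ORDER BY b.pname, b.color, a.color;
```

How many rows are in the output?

LEFT JOIN keeps every row from `parts a`; unmatched rows get NULL for `parts b`'s columns.
Matching on a.part_id < b.part_id. A NULL in a compared column never satisfies the condition.
- a row (part_id=9): no match → kept, b columns NULL.
- a row (part_id=NULL): no match → kept, b columns NULL.
- a row (part_id=5): matches 2 b row(s) → 2 output row(s).
- a row (part_id=5): matches 2 b row(s) → 2 output row(s).
- a row (part_id=9): no match → kept, b columns NULL.
- a row (part_id=5): matches 2 b row(s) → 2 output row(s).
Total: 6 matched + 3 padded = 9 rows.

9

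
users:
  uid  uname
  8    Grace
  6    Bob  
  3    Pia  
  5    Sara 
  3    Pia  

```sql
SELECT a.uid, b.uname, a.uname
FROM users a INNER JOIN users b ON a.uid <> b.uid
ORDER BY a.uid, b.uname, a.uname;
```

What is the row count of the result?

INNER JOIN keeps only pairs where the ON condition holds.
Matching on a.uid <> b.uid.
- a row (uid=8): matches 4 b row(s) → 4 output row(s).
- a row (uid=6): matches 4 b row(s) → 4 output row(s).
- a row (uid=3): matches 3 b row(s) → 3 output row(s).
- a row (uid=5): matches 4 b row(s) → 4 output row(s).
- a row (uid=3): matches 3 b row(s) → 3 output row(s).
Total: 18 rows.

18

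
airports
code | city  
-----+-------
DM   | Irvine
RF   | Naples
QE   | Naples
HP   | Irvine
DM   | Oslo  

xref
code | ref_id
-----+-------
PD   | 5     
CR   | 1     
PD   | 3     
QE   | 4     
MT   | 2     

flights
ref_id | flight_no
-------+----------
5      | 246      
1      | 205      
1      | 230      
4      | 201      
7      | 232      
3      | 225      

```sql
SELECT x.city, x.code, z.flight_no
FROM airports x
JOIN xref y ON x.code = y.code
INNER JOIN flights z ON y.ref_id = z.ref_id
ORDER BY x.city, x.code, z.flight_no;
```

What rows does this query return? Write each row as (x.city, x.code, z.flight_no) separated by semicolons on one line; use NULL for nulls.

Step 1 — x INNER JOIN y on code → 1 row(s).
Then INNER JOIN `flights z` on ref_id: keep only rows whose y.ref_id appears in z.

(Naples, QE, 201)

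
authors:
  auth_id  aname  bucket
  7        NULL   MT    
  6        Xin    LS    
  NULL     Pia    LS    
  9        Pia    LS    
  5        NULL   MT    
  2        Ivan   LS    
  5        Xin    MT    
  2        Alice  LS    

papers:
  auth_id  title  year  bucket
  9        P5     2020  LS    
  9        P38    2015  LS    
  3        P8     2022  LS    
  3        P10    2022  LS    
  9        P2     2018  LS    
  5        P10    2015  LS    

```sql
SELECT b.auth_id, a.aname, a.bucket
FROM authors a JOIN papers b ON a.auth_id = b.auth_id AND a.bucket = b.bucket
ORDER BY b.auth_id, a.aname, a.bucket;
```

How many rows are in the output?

INNER JOIN keeps only pairs where the ON condition holds.
Matching on a.auth_id = b.auth_id AND a.bucket = b.bucket. A NULL in a compared column never satisfies the condition.
- a (auth_id=7, bucket=MT) has no partner → excluded.
- a (auth_id=6, bucket=LS) has no partner → excluded.
- a (auth_id=NULL, bucket=LS) has no partner → excluded.
- a (auth_id=9, bucket=LS) pairs with 3 row(s) of b.
- a (auth_id=5, bucket=MT) has no partner → excluded.
- a (auth_id=2, bucket=LS) has no partner → excluded.
- a (auth_id=5, bucket=MT) has no partner → excluded.
- a (auth_id=2, bucket=LS) has no partner → excluded.
Total: 3 rows.

3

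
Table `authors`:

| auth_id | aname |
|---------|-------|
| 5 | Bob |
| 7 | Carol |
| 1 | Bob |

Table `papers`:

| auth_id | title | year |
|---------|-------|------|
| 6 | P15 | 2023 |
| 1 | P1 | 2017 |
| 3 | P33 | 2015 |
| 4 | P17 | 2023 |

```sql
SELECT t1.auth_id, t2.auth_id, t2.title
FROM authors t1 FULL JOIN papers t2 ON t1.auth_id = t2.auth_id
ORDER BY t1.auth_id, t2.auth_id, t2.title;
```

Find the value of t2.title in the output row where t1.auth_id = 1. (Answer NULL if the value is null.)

P1

FULL OUTER JOIN keeps every row from both sides; unmatched rows get NULL for the other side's columns.
Matching on t1.auth_id = t2.auth_id.
- auth_id=5: no t2 row matches, row kept with t2 columns NULL.
- auth_id=7: no t2 row matches, row kept with t2 columns NULL.
- auth_id=1: 1 matching t2 row(s), so 1 row(s) emitted.
- 3 row(s) from t2 found no t1 partner → padded with NULL.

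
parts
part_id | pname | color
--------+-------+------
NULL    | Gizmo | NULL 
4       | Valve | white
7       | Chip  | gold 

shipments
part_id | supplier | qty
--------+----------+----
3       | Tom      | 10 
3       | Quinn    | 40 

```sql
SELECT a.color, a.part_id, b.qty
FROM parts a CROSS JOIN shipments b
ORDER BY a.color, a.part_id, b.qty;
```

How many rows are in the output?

CROSS JOIN pairs every row of `parts` with every row of `shipments`: 3 × 2 = 6 rows.

6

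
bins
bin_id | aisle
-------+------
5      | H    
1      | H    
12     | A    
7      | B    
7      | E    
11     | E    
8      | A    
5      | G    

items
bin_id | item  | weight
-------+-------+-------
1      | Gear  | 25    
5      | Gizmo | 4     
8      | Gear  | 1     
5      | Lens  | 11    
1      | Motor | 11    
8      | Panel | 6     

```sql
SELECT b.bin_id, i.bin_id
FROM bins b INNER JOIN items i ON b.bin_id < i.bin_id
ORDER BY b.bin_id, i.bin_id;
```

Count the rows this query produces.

12

INNER JOIN keeps only pairs where the ON condition holds.
Matching on b.bin_id < i.bin_id.
- b[0] bin_id=5 → 2 match(es) in i → 2 row(s).
- b[1] bin_id=1 → 4 match(es) in i → 4 row(s).
- b[2] bin_id=12 → no match; dropped.
- b[3] bin_id=7 → 2 match(es) in i → 2 row(s).
- b[4] bin_id=7 → 2 match(es) in i → 2 row(s).
- b[5] bin_id=11 → no match; dropped.
- b[6] bin_id=8 → no match; dropped.
- b[7] bin_id=5 → 2 match(es) in i → 2 row(s).
Total: 12 rows.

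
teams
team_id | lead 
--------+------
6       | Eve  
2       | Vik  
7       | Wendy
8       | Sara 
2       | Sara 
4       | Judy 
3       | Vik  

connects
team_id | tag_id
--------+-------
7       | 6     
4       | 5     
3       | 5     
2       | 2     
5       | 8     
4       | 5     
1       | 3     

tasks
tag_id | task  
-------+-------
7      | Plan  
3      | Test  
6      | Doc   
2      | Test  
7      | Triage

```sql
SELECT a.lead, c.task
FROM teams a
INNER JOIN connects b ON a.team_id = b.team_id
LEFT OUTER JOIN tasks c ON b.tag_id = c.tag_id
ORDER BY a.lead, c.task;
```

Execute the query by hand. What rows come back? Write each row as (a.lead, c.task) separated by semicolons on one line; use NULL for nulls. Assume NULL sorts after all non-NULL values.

(Judy, NULL); (Judy, NULL); (Sara, Test); (Vik, Test); (Vik, NULL); (Wendy, Doc)

Evaluate left to right. First `teams a INNER JOIN connects b` on team_id: 6 row(s).
Then LEFT JOIN `tasks c` on tag_id: each of those 6 rows is kept; rows whose b.tag_id has no match in c get NULL for c's columns.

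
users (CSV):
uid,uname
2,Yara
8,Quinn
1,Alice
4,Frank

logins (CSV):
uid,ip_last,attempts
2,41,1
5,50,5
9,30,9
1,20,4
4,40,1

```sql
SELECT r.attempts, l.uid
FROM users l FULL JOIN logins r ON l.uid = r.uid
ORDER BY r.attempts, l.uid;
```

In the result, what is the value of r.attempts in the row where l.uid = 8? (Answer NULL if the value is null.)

NULL

FULL OUTER JOIN keeps every row from both sides; unmatched rows get NULL for the other side's columns.
Matching on l.uid = r.uid.
Matched pairs: 3; unmatched l rows kept: 1; unmatched r rows kept: 2.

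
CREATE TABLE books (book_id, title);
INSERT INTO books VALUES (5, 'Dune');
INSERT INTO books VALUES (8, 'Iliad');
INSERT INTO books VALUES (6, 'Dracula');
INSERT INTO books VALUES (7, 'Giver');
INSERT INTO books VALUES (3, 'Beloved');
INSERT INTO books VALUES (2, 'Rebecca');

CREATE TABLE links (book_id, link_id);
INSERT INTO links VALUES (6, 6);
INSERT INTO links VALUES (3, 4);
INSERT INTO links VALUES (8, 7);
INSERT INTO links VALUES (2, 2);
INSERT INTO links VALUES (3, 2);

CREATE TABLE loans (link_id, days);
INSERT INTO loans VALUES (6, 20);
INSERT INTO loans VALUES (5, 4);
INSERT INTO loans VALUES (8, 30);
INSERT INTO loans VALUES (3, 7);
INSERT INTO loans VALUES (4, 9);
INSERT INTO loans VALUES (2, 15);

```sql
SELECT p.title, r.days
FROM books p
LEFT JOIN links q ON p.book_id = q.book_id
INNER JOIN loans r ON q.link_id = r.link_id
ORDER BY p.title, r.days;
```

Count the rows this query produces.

Joins associate left-to-right: books LEFT JOIN links on book_id gives 7 intermediate row(s).
Then INNER JOIN `loans r` on link_id: keep only rows whose q.link_id appears in r.
Result: 4 row(s).

4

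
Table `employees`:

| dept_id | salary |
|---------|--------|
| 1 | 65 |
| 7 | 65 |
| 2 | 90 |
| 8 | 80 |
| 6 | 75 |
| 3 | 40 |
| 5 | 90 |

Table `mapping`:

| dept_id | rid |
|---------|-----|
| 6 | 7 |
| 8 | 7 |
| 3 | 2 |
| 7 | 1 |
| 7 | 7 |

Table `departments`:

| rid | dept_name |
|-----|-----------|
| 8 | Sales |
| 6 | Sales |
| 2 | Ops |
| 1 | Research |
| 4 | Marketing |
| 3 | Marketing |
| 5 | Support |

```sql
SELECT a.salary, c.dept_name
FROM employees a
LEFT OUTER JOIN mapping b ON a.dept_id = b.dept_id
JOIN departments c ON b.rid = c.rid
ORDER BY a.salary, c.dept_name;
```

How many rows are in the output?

2

Step 1 — a LEFT JOIN b on dept_id → 8 row(s).
Then INNER JOIN `departments c` on rid: keep only rows whose b.rid appears in c.
Result: 2 row(s).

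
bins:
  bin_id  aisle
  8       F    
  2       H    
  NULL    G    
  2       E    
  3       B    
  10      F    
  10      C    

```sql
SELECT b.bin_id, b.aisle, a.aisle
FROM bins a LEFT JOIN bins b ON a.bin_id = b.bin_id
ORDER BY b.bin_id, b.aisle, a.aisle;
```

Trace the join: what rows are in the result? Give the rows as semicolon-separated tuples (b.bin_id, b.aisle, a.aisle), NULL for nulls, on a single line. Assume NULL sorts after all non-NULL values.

LEFT JOIN keeps every row from `bins a`; unmatched rows get NULL for `bins b`'s columns.
Matching on a.bin_id = b.bin_id. A NULL in a compared column never satisfies the condition.
- bin_id=8: 1 matching b row(s), so 1 row(s) emitted.
- bin_id=2: 2 matching b row(s), so 2 row(s) emitted.
- bin_id=NULL: no b row matches, row kept with b columns NULL.
- bin_id=2: 2 matching b row(s), so 2 row(s) emitted.
- bin_id=3: 1 matching b row(s), so 1 row(s) emitted.
- bin_id=10: 2 matching b row(s), so 2 row(s) emitted.
- bin_id=10: 2 matching b row(s), so 2 row(s) emitted.

(2, E, E); (2, E, H); (2, H, E); (2, H, H); (3, B, B); (8, F, F); (10, C, C); (10, C, F); (10, F, C); (10, F, F); (NULL, NULL, G)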